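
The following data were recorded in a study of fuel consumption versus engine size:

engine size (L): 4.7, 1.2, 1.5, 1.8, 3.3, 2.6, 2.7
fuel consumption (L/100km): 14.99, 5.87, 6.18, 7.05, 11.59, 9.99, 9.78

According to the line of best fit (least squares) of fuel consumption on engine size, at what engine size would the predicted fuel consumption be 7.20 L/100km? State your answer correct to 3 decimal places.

1.752

n = 7, Σx = 17.8, Σy = 65.45, Σxy = 190.084, Σx² = 53.96
Sxx = Σx² − (Σx)²/n = 53.96 − 45.262857 = 8.697143
Sxy = Σxy − (Σx)(Σy)/n = 190.084 − 166.43 = 23.654
b = Sxy/Sxx = 23.654/8.697143 = 2.719744
a = ȳ − b·x̄ = 9.35 − 2.719744·2.542857 = 2.434080
Set a + b·x = 7.20: x = (7.20 − 2.434080) / 2.719744 = 1.752341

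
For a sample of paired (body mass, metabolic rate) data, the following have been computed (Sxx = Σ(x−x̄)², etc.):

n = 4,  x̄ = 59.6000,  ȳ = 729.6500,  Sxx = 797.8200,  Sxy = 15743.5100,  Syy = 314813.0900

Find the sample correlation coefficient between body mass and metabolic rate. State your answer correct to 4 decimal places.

0.9934

r = Sxy/√(Sxx·Syy) = 15743.51/√(251164179.4638) = 15743.51/15848.160129 = 0.993397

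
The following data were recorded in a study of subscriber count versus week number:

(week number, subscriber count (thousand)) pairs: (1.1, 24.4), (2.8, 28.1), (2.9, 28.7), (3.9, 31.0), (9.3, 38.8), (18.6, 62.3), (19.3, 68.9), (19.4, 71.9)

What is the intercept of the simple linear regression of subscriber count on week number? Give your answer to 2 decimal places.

n = 8, Σx = 77.3, Σy = 354.1, Σxy = 4553.9, Σx² = 1213.97
Sxx = Σx² − (Σx)²/n = 1213.97 − 746.91125 = 467.05875
Sxy = Σxy − (Σx)(Σy)/n = 4553.9 − 3421.49125 = 1132.40875
b = Sxy/Sxx = 1132.40875/467.05875 = 2.424553
a = ȳ − b·x̄ = 44.2625 − 2.424553·9.6625 = 20.835255

20.84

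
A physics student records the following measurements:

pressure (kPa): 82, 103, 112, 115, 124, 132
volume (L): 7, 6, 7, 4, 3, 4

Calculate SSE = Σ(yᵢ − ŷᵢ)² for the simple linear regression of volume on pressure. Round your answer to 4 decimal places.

6.1469

n = 6, Σx = 668, Σy = 31, Σxy = 3336, Σx² = 75902, Σy² = 175
Sxx = Σx² − (Σx)²/n = 75902 − 74370.666667 = 1531.333333
Sxy = Σxy − (Σx)(Σy)/n = 3336 − 3451.333333 = -115.333333
Syy = Σy² − (Σy)²/n = 175 − 160.166667 = 14.833333
b = Sxy/Sxx = -115.333333/1531.333333 = -0.075316
SSE = Syy − b·Sxy = 14.833333 − (-0.075316)·(-115.333333) = 6.146931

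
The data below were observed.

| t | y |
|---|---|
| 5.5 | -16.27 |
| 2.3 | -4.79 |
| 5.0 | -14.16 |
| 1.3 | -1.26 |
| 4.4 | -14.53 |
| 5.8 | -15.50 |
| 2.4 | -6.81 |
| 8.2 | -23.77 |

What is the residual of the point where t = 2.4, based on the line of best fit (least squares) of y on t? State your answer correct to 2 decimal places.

-0.92

n = 8, Σx = 34.9, Σy = -97.09, Σxy = -538.03, Σx² = 188.23
Sxx = Σx² − (Σx)²/n = 188.23 − 152.25125 = 35.97875
Sxy = Σxy − (Σx)(Σy)/n = -538.03 − (-423.555125) = -114.474875
b = Sxy/Sxx = -114.474875/35.97875 = -3.181736
a = ȳ − b·x̄ = -12.13625 − (-3.181736)·4.3625 = 1.744072
ŷ(2.4) = 1.744072 + (-3.181736)·2.4 = -5.892094
residual = y − ŷ = -6.81 − (-5.892094) = -0.917906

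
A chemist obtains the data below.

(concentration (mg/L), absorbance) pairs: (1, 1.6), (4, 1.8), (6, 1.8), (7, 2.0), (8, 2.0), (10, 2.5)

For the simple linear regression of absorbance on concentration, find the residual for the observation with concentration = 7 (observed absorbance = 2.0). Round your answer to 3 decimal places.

-0.038

n = 6, Σx = 36, Σy = 11.7, Σxy = 74.6, Σx² = 266
Sxx = Σx² − (Σx)²/n = 266 − 216 = 50
Sxy = Σxy − (Σx)(Σy)/n = 74.6 − 70.2 = 4.4
b = Sxy/Sxx = 4.4/50 = 0.088
a = ȳ − b·x̄ = 1.95 − 0.088·6 = 1.422
ŷ(7) = 1.422 + 0.088·7 = 2.038
residual = y − ŷ = 2.0 − 2.038 = -0.038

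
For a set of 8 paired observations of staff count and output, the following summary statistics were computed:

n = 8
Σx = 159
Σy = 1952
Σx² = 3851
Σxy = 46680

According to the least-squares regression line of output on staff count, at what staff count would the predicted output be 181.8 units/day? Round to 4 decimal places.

14.4244

Sxx = Σx² − (Σx)²/n = 3851 − 3160.125 = 690.875
Sxy = Σxy − (Σx)(Σy)/n = 46680 − 38796 = 7884
b = Sxy/Sxx = 7884/690.875 = 11.411616
a = ȳ − b·x̄ = 244 − 11.411616·19.875 = 17.194138
Set a + b·x = 181.8: x = (181.8 − 17.194138) / 11.411616 = 14.424413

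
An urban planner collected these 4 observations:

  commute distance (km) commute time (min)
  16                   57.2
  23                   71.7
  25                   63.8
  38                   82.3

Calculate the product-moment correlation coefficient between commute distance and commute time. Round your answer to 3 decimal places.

n = 4, Σx = 102, Σy = 275, Σxy = 7286.7, Σx² = 2854, Σy² = 19256.46
Sxx = Σx² − (Σx)²/n = 2854 − 2601 = 253
Sxy = Σxy − (Σx)(Σy)/n = 7286.7 − 7012.5 = 274.2
Syy = Σy² − (Σy)²/n = 19256.46 − 18906.25 = 350.21
r = Sxy/√(Sxx·Syy) = 274.2/√(88603.13) = 274.2/297.662779 = 0.921177

0.921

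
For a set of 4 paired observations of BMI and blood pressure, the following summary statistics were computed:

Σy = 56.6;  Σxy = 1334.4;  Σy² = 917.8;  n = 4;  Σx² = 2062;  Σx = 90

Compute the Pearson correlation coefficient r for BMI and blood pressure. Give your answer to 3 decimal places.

0.926

Sxx = Σx² − (Σx)²/n = 2062 − 2025 = 37
Sxy = Σxy − (Σx)(Σy)/n = 1334.4 − 1273.5 = 60.9
Syy = Σy² − (Σy)²/n = 917.8 − 800.89 = 116.91
r = Sxy/√(Sxx·Syy) = 60.9/√(4325.67) = 60.9/65.769826 = 0.925957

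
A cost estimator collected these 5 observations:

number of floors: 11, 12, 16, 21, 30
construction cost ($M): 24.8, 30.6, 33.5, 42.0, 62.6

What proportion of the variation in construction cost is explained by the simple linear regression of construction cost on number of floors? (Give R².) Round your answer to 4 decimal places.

0.9770

n = 5, Σx = 90, Σy = 193.5, Σxy = 3936, Σx² = 1862, Σy² = 8356.41
Sxx = Σx² − (Σx)²/n = 1862 − 1620 = 242
Sxy = Σxy − (Σx)(Σy)/n = 3936 − 3483 = 453
Syy = Σy² − (Σy)²/n = 8356.41 − 7488.45 = 867.96
R² = Sxy²/(Sxx·Syy) = (453)²/(242·867.96) = 0.976970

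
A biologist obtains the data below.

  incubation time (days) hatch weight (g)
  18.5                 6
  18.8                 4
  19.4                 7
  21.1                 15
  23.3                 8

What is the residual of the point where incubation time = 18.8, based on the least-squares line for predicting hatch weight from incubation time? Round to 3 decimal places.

-2.563

n = 5, Σx = 101.1, Σy = 40, Σxy = 824.9, Σx² = 2060.15
Sxx = Σx² − (Σx)²/n = 2060.15 − 2044.242 = 15.908
Sxy = Σxy − (Σx)(Σy)/n = 824.9 − 808.8 = 16.1
b = Sxy/Sxx = 16.1/15.908 = 1.012069
a = ȳ − b·x̄ = 8 − 1.012069·20.22 = -12.464043
ŷ(18.8) = -12.464043 + 1.012069·18.8 = 6.562861
residual = y − ŷ = 4 − 6.562861 = -2.562861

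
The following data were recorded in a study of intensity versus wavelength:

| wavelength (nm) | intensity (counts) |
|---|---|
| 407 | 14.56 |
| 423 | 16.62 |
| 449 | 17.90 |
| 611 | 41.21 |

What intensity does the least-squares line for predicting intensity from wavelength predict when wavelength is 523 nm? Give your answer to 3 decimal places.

29.269

n = 4, Σx = 1890, Σy = 90.29, Σxy = 46172.59, Σx² = 919500
Sxx = Σx² − (Σx)²/n = 919500 − 893025 = 26475
Sxy = Σxy − (Σx)(Σy)/n = 46172.59 − 42662.025 = 3510.565
b = Sxy/Sxx = 3510.565/26475 = 0.132599
a = ȳ − b·x̄ = 22.5725 − 0.132599·472.5 = -40.080643
ŷ(523) = a + b·523 = -40.080643 + 0.132599·523 = 29.268762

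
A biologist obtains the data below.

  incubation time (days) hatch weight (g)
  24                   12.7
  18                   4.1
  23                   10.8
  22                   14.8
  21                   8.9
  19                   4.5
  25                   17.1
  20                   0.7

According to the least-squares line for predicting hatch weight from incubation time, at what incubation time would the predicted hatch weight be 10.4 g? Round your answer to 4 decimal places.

n = 8, Σx = 172, Σy = 73.6, Σxy = 1666.5, Σx² = 3740
Sxx = Σx² − (Σx)²/n = 3740 − 3698 = 42
Sxy = Σxy − (Σx)(Σy)/n = 1666.5 − 1582.4 = 84.1
b = Sxy/Sxx = 84.1/42 = 2.002381
a = ȳ − b·x̄ = 9.2 − 2.002381·21.5 = -33.851190
Set a + b·x = 10.4: x = (10.4 − (-33.851190)) / 2.002381 = 22.099287

22.0993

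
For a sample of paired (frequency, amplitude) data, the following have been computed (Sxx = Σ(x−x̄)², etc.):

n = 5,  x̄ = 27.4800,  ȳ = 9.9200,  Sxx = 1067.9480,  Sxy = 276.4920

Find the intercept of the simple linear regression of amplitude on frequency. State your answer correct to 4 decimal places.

2.8054

b = Sxy/Sxx = 276.492/1067.948 = 0.258900
a = ȳ − b·x̄ = 9.92 − 0.258900·27.48 = 2.805421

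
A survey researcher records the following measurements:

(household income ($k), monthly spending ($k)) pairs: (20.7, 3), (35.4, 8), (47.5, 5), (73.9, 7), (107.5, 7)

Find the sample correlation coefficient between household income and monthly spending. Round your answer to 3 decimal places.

0.519

n = 5, Σx = 285, Σy = 30, Σxy = 1852.6, Σx² = 20955.36, Σy² = 196
Sxx = Σx² − (Σx)²/n = 20955.36 − 16245 = 4710.36
Sxy = Σxy − (Σx)(Σy)/n = 1852.6 − 1710 = 142.6
Syy = Σy² − (Σy)²/n = 196 − 180 = 16
r = Sxy/√(Sxx·Syy) = 142.6/√(75365.76) = 142.6/274.528250 = 0.519437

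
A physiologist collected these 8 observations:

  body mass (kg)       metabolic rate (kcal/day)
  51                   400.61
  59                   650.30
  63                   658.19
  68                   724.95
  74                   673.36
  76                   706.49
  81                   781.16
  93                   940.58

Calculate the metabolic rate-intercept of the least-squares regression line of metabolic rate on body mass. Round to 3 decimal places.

n = 8, Σx = 565, Σy = 5535.64, Σxy = 403831.16, Σx² = 41137
Sxx = Σx² − (Σx)²/n = 41137 − 39903.125 = 1233.875
Sxy = Σxy − (Σx)(Σy)/n = 403831.16 − 390954.575 = 12876.585
b = Sxy/Sxx = 12876.585/1233.875 = 10.435891
a = ȳ − b·x̄ = 691.955 − 10.435891·70.625 = -45.079801

-45.080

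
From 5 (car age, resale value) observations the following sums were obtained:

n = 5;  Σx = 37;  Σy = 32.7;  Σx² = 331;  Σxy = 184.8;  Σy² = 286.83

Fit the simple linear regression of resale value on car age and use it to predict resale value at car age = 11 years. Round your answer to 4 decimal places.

2.9413

Sxx = Σx² − (Σx)²/n = 331 − 273.8 = 57.2
Sxy = Σxy − (Σx)(Σy)/n = 184.8 − 241.98 = -57.18
b = Sxy/Sxx = -57.18/57.2 = -0.999650
a = ȳ − b·x̄ = 6.54 − (-0.999650)·7.4 = 13.937413
ŷ(11) = a + b·11 = 13.937413 + (-0.999650)·11 = 2.941259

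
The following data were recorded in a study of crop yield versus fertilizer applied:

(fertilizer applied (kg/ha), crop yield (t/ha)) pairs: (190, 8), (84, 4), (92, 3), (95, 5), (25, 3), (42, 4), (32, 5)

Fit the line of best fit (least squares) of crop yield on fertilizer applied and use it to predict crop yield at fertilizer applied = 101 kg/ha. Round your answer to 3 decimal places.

5.062

n = 7, Σx = 560, Σy = 32, Σxy = 3010, Σx² = 64058
Sxx = Σx² − (Σx)²/n = 64058 − 44800 = 19258
Sxy = Σxy − (Σx)(Σy)/n = 3010 − 2560 = 450
b = Sxy/Sxx = 450/19258 = 0.023367
a = ȳ − b·x̄ = 4.571429 − 0.023367·80 = 2.702076
ŷ(101) = a + b·101 = 2.702076 + 0.023367·101 = 5.062134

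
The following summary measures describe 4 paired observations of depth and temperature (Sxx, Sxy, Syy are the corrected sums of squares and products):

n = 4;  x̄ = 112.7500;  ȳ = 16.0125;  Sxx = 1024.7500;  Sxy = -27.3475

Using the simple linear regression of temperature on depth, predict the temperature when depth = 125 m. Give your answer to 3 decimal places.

15.686

b = Sxy/Sxx = -27.3475/1024.75 = -0.026687
a = ȳ − b·x̄ = 16.0125 − (-0.026687)·112.75 = 19.021459
ŷ(125) = a + b·125 = 19.021459 + (-0.026687)·125 = 15.685584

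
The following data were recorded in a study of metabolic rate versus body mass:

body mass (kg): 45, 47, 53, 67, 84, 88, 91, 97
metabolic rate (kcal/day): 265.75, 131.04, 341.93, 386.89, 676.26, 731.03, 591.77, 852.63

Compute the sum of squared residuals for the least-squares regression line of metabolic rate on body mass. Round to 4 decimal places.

n = 8, Σx = 572, Σy = 3977.3, Σxy = 319854.21, Σx² = 44022, Σy² = 2423296.6394
Sxx = Σx² − (Σx)²/n = 44022 − 40898 = 3124
Sxy = Σxy − (Σx)(Σy)/n = 319854.21 − 284376.95 = 35477.26
Syy = Σy² − (Σy)²/n = 2423296.6394 − 1977364.41125 = 445932.22815
b = Sxy/Sxx = 35477.26/3124 = 11.356357
SSE = Syy − b·Sxy = 445932.22815 − 11.356357·35477.26 = 43039.789895

43039.7899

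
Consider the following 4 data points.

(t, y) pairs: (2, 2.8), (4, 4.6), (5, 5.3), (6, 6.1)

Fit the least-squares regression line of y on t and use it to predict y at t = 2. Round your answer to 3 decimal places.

n = 4, Σx = 17, Σy = 18.8, Σxy = 87.1, Σx² = 81
Sxx = Σx² − (Σx)²/n = 81 − 72.25 = 8.75
Sxy = Σxy − (Σx)(Σy)/n = 87.1 − 79.9 = 7.2
b = Sxy/Sxx = 7.2/8.75 = 0.822857
a = ȳ − b·x̄ = 4.7 − 0.822857·4.25 = 1.202857
ŷ(2) = a + b·2 = 1.202857 + 0.822857·2 = 2.848571

2.849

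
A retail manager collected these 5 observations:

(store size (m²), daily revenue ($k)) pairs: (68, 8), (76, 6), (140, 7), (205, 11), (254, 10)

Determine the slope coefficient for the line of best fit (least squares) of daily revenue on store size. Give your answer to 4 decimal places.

0.0204

n = 5, Σx = 743, Σy = 42, Σxy = 6775, Σx² = 136541
Sxx = Σx² − (Σx)²/n = 136541 − 110409.8 = 26131.2
Sxy = Σxy − (Σx)(Σy)/n = 6775 − 6241.2 = 533.8
b = Sxy/Sxx = 533.8/26131.2 = 0.020428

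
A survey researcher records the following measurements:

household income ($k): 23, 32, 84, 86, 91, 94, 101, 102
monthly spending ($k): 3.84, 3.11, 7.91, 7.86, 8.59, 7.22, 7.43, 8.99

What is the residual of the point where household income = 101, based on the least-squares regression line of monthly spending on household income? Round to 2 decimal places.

-1.05

n = 8, Σx = 613, Σy = 54.95, Σxy = 4656.02, Σx² = 53727
Sxx = Σx² − (Σx)²/n = 53727 − 46971.125 = 6755.875
Sxy = Σxy − (Σx)(Σy)/n = 4656.02 − 4210.54375 = 445.47625
b = Sxy/Sxx = 445.47625/6755.875 = 0.065939
a = ȳ − b·x̄ = 6.86875 − 0.065939·76.625 = 1.816167
ŷ(101) = 1.816167 + 0.065939·101 = 8.476015
residual = y − ŷ = 7.43 − 8.476015 = -1.046015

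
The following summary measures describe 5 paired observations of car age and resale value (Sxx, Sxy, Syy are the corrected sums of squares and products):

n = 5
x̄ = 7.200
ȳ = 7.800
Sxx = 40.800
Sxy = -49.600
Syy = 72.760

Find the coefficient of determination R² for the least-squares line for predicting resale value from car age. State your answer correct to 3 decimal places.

0.829

R² = Sxy²/(Sxx·Syy) = (-49.6)²/(40.8·72.76) = 0.828725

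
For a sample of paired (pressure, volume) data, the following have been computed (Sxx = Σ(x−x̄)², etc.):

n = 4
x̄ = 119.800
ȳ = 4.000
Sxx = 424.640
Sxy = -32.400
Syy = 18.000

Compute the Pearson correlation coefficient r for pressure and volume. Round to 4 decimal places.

r = Sxy/√(Sxx·Syy) = -32.4/√(7643.52) = -32.4/87.427227 = -0.370594

-0.3706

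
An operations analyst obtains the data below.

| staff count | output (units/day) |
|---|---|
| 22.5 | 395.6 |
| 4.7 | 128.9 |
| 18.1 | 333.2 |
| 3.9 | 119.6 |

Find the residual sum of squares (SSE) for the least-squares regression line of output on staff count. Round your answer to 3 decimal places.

9.984

n = 4, Σx = 49.2, Σy = 977.3, Σxy = 16004.19, Σx² = 871.16, Σy² = 298440.97
Sxx = Σx² − (Σx)²/n = 871.16 − 605.16 = 266
Sxy = Σxy − (Σx)(Σy)/n = 16004.19 − 12020.79 = 3983.4
Syy = Σy² − (Σy)²/n = 298440.97 − 238778.8225 = 59662.1475
b = Sxy/Sxx = 3983.4/266 = 14.975188
SSE = Syy − b·Sxy = 59662.1475 − 14.975188·3983.4 = 9.983741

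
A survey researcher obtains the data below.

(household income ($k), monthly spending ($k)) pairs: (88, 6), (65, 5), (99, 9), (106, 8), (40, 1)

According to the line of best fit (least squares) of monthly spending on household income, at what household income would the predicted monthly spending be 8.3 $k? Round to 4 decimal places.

n = 5, Σx = 398, Σy = 29, Σxy = 2632, Σx² = 34606
Sxx = Σx² − (Σx)²/n = 34606 − 31680.8 = 2925.2
Sxy = Σxy − (Σx)(Σy)/n = 2632 − 2308.4 = 323.6
b = Sxy/Sxx = 323.6/2925.2 = 0.110625
a = ȳ − b·x̄ = 5.8 − 0.110625·79.6 = -3.005743
Set a + b·x = 8.3: x = (8.3 − (-3.005743)) / 0.110625 = 102.198888

102.1989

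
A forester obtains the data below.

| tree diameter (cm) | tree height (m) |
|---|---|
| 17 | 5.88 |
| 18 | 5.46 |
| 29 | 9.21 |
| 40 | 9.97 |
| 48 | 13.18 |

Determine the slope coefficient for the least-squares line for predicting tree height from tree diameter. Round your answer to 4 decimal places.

0.2283

n = 5, Σx = 152, Σy = 43.7, Σxy = 1496.77, Σx² = 5358
Sxx = Σx² − (Σx)²/n = 5358 − 4620.8 = 737.2
Sxy = Σxy − (Σx)(Σy)/n = 1496.77 − 1328.48 = 168.29
b = Sxy/Sxx = 168.29/737.2 = 0.228283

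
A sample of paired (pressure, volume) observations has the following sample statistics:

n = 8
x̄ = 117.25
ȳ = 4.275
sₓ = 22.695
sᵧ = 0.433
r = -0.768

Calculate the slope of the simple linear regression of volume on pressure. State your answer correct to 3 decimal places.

-0.015

b = r · sᵧ/sₓ = -0.768 · 0.433/22.695 = -0.014653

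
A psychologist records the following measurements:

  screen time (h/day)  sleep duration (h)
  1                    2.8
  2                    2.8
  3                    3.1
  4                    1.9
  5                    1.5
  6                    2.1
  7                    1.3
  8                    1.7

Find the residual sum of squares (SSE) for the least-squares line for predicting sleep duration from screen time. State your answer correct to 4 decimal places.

n = 8, Σx = 36, Σy = 17.2, Σxy = 68.1, Σx² = 204, Σy² = 40.14
Sxx = Σx² − (Σx)²/n = 204 − 162 = 42
Sxy = Σxy − (Σx)(Σy)/n = 68.1 − 77.4 = -9.3
Syy = Σy² − (Σy)²/n = 40.14 − 36.98 = 3.16
b = Sxy/Sxx = -9.3/42 = -0.221429
SSE = Syy − b·Sxy = 3.16 − (-0.221429)·(-9.3) = 1.100714

1.1007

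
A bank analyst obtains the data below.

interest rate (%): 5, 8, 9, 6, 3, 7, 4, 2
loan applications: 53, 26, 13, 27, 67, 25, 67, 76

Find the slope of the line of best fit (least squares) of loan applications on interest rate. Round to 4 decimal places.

-9.5000

n = 8, Σx = 44, Σy = 354, Σxy = 1548, Σx² = 284
Sxx = Σx² − (Σx)²/n = 284 − 242 = 42
Sxy = Σxy − (Σx)(Σy)/n = 1548 − 1947 = -399
b = Sxy/Sxx = -399/42 = -9.5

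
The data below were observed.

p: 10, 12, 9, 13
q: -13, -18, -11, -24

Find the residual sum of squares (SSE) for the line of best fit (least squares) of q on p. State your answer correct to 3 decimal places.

n = 4, Σx = 44, Σy = -66, Σxy = -757, Σx² = 494, Σy² = 1190
Sxx = Σx² − (Σx)²/n = 494 − 484 = 10
Sxy = Σxy − (Σx)(Σy)/n = -757 − (-726) = -31
Syy = Σy² − (Σy)²/n = 1190 − 1089 = 101
b = Sxy/Sxx = -31/10 = -3.1
SSE = Syy − b·Sxy = 101 − (-3.1)·(-31) = 4.9

4.900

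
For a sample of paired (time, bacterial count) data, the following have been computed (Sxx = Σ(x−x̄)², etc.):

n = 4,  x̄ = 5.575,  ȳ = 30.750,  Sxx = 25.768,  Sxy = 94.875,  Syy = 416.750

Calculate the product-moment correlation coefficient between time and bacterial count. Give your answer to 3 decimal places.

r = Sxy/√(Sxx·Syy) = 94.875/√(10738.814) = 94.875/103.628249 = 0.915532

0.916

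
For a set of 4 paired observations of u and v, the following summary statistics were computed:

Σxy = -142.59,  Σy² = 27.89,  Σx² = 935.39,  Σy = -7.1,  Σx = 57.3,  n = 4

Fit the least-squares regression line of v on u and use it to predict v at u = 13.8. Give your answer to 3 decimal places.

-1.588

Sxx = Σx² − (Σx)²/n = 935.39 − 820.8225 = 114.5675
Sxy = Σxy − (Σx)(Σy)/n = -142.59 − (-101.7075) = -40.8825
b = Sxy/Sxx = -40.8825/114.5675 = -0.356842
a = ȳ − b·x̄ = -1.775 − (-0.356842)·14.325 = 3.336762
ŷ(13.8) = a + b·13.8 = 3.336762 + (-0.356842)·13.8 = -1.587658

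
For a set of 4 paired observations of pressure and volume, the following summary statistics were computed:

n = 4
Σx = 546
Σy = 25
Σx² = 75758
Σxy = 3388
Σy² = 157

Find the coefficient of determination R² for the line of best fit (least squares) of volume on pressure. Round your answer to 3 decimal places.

0.651

Sxx = Σx² − (Σx)²/n = 75758 − 74529 = 1229
Sxy = Σxy − (Σx)(Σy)/n = 3388 − 3412.5 = -24.5
Syy = Σy² − (Σy)²/n = 157 − 156.25 = 0.75
R² = Sxy²/(Sxx·Syy) = (-24.5)²/(1229·0.75) = 0.651207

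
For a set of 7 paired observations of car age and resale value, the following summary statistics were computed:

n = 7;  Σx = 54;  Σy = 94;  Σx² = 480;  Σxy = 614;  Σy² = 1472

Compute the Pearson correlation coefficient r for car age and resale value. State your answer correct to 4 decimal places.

Sxx = Σx² − (Σx)²/n = 480 − 416.571429 = 63.428571
Sxy = Σxy − (Σx)(Σy)/n = 614 − 725.142857 = -111.142857
Syy = Σy² − (Σy)²/n = 1472 − 1262.285714 = 209.714286
r = Sxy/√(Sxx·Syy) = -111.142857/√(13301.877551) = -111.142857/115.333766 = -0.963663

-0.9637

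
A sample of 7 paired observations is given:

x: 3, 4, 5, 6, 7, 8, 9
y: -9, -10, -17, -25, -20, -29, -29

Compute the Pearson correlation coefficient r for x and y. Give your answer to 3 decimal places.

-0.935

n = 7, Σx = 42, Σy = -139, Σxy = -935, Σx² = 280, Σy² = 3177
Sxx = Σx² − (Σx)²/n = 280 − 252 = 28
Sxy = Σxy − (Σx)(Σy)/n = -935 − (-834) = -101
Syy = Σy² − (Σy)²/n = 3177 − 2760.142857 = 416.857143
r = Sxy/√(Sxx·Syy) = -101/√(11672) = -101/108.037031 = -0.934865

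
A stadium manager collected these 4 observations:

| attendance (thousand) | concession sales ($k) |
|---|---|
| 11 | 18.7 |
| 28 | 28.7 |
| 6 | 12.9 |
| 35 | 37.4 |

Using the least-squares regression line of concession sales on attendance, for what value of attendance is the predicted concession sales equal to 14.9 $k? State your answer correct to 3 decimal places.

n = 4, Σx = 80, Σy = 97.7, Σxy = 2395.7, Σx² = 2166
Sxx = Σx² − (Σx)²/n = 2166 − 1600 = 566
Sxy = Σxy − (Σx)(Σy)/n = 2395.7 − 1954 = 441.7
b = Sxy/Sxx = 441.7/566 = 0.780389
a = ȳ − b·x̄ = 24.425 − 0.780389·20 = 8.817226
Set a + b·x = 14.9: x = (14.9 − 8.817226) / 0.780389 = 7.794544

7.795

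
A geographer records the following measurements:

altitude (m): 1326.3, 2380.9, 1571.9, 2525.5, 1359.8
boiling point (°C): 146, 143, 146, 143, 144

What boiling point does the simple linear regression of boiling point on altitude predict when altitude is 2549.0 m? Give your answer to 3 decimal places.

142.904

n = 5, Σx = 9164.4, Σy = 722, Σxy = 1320563.6, Σx² = 18125832.4
Sxx = Σx² − (Σx)²/n = 18125832.4 − 16797245.472 = 1328586.928
Sxy = Σxy − (Σx)(Σy)/n = 1320563.6 − 1323339.36 = -2775.76
b = Sxy/Sxx = -2775.76/1328586.928 = -0.002089
a = ȳ − b·x̄ = 144.4 − (-0.002089)·1832.88 = 148.229358
ŷ(2549.0) = a + b·2549.0 = 148.229358 + (-0.002089)·2549 = 142.903841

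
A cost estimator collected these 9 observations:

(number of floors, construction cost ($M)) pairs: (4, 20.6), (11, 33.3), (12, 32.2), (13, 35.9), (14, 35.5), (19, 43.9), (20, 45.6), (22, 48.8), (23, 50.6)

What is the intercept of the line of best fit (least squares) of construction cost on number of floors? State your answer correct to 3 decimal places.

n = 9, Σx = 138, Σy = 346.4, Σxy = 5782.3, Σx² = 2420
Sxx = Σx² − (Σx)²/n = 2420 − 2116 = 304
Sxy = Σxy − (Σx)(Σy)/n = 5782.3 − 5311.466667 = 470.833333
b = Sxy/Sxx = 470.833333/304 = 1.548794
a = ȳ − b·x̄ = 38.488889 − 1.548794·15.333333 = 14.740716

14.741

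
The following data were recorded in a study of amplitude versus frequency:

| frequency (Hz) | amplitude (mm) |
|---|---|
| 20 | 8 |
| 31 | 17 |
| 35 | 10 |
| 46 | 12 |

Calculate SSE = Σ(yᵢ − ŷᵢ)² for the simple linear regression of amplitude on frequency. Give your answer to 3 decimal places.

n = 4, Σx = 132, Σy = 47, Σxy = 1589, Σx² = 4702, Σy² = 597
Sxx = Σx² − (Σx)²/n = 4702 − 4356 = 346
Sxy = Σxy − (Σx)(Σy)/n = 1589 − 1551 = 38
Syy = Σy² − (Σy)²/n = 597 − 552.25 = 44.75
b = Sxy/Sxx = 38/346 = 0.109827
SSE = Syy − b·Sxy = 44.75 − 0.109827·38 = 40.576590

40.577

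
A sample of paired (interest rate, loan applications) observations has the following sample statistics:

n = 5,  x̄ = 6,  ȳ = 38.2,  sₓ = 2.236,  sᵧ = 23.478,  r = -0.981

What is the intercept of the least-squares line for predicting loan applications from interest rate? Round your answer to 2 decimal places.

100.00

b = r · sᵧ/sₓ = -0.981 · 23.478/2.236 = -10.3005
a = ȳ − b·x̄ = 38.2 − (-10.3005)·6 = 100.003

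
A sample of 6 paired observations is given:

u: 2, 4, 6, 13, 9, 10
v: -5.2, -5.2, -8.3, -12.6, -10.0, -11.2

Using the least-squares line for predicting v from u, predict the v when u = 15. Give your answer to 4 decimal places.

n = 6, Σx = 44, Σy = -52.5, Σxy = -446.8, Σx² = 406
Sxx = Σx² − (Σx)²/n = 406 − 322.666667 = 83.333333
Sxy = Σxy − (Σx)(Σy)/n = -446.8 − (-385) = -61.8
b = Sxy/Sxx = -61.8/83.333333 = -0.7416
a = ȳ − b·x̄ = -8.75 − (-0.7416)·7.333333 = -3.3116
ŷ(15) = a + b·15 = -3.3116 + (-0.7416)·15 = -14.4356

-14.4356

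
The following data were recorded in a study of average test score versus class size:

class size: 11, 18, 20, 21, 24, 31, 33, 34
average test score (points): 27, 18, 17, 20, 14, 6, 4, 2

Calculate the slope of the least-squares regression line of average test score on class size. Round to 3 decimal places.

-1.063

n = 8, Σx = 192, Σy = 108, Σxy = 2103, Σx² = 5068
Sxx = Σx² − (Σx)²/n = 5068 − 4608 = 460
Sxy = Σxy − (Σx)(Σy)/n = 2103 − 2592 = -489
b = Sxy/Sxx = -489/460 = -1.063043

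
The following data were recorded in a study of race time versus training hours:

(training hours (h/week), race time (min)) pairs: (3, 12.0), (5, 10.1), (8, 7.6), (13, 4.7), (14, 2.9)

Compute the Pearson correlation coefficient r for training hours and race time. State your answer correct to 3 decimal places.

-0.993

n = 5, Σx = 43, Σy = 37.3, Σxy = 249, Σx² = 463, Σy² = 334.27
Sxx = Σx² − (Σx)²/n = 463 − 369.8 = 93.2
Sxy = Σxy − (Σx)(Σy)/n = 249 − 320.78 = -71.78
Syy = Σy² − (Σy)²/n = 334.27 − 278.258 = 56.012
r = Sxy/√(Sxx·Syy) = -71.78/√(5220.3184) = -71.78/72.251771 = -0.993470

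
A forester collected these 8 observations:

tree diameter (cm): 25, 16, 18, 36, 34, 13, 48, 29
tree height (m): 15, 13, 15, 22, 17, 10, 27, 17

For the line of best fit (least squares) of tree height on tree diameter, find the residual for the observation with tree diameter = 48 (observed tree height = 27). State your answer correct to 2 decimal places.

n = 8, Σx = 219, Σy = 136, Σxy = 4142, Σx² = 6971
Sxx = Σx² − (Σx)²/n = 6971 − 5995.125 = 975.875
Sxy = Σxy − (Σx)(Σy)/n = 4142 − 3723 = 419
b = Sxy/Sxx = 419/975.875 = 0.429358
a = ȳ − b·x̄ = 17 − 0.429358·27.375 = 5.246317
ŷ(48) = 5.246317 + 0.429358·48 = 25.855514
residual = y − ŷ = 27 − 25.855514 = 1.144486

1.14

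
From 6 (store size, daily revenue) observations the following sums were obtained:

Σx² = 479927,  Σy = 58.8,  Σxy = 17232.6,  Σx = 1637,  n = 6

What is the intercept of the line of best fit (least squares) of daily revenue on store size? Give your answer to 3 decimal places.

Sxx = Σx² − (Σx)²/n = 479927 − 446628.166667 = 33298.833333
Sxy = Σxy − (Σx)(Σy)/n = 17232.6 − 16042.6 = 1190
b = Sxy/Sxx = 1190/33298.833333 = 0.035737
a = ȳ − b·x̄ = 9.8 − 0.035737·272.833333 = 0.049759

0.050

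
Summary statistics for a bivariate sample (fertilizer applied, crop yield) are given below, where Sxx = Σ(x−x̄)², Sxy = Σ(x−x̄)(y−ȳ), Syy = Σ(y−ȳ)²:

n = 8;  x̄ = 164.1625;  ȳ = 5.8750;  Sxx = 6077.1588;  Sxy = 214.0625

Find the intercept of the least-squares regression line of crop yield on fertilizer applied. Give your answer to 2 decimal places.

b = Sxy/Sxx = 214.0625/6077.1588 = 0.035224
a = ȳ − b·x̄ = 5.875 − 0.035224·164.1625 = 0.092522

0.09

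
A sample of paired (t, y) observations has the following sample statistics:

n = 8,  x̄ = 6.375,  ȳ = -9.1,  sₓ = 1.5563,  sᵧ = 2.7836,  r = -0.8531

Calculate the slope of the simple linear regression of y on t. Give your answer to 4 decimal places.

b = r · sᵧ/sₓ = -0.8531 · 2.7836/1.5563 = -1.525856

-1.5259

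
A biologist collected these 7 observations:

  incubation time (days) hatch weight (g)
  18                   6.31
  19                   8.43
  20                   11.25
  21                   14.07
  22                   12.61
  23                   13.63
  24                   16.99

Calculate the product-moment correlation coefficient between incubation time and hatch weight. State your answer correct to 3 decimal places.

0.938

n = 7, Σx = 147, Σy = 83.29, Σxy = 1792.89, Σx² = 3115, Σy² = 1068.8575
Sxx = Σx² − (Σx)²/n = 3115 − 3087 = 28
Sxy = Σxy − (Σx)(Σy)/n = 1792.89 − 1749.09 = 43.8
Syy = Σy² − (Σy)²/n = 1068.8575 − 991.032014 = 77.825486
r = Sxy/√(Sxx·Syy) = 43.8/√(2179.1136) = 43.8/46.680977 = 0.938284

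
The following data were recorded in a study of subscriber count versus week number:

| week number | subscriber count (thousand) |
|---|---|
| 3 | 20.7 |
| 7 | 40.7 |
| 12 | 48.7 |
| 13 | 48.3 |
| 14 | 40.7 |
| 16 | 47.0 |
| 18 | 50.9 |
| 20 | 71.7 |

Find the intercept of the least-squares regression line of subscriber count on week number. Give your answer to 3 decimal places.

17.858

n = 8, Σx = 103, Σy = 368.7, Σxy = 5231.3, Σx² = 1547
Sxx = Σx² − (Σx)²/n = 1547 − 1326.125 = 220.875
Sxy = Σxy − (Σx)(Σy)/n = 5231.3 − 4747.0125 = 484.2875
b = Sxy/Sxx = 484.2875/220.875 = 2.192586
a = ȳ − b·x̄ = 46.0875 − 2.192586·12.875 = 17.857951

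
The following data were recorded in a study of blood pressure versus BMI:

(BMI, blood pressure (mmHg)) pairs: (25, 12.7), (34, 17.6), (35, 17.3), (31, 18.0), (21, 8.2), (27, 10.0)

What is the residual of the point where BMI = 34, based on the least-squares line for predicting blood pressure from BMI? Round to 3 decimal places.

n = 6, Σx = 173, Σy = 83.8, Σxy = 2521.6, Σx² = 5137
Sxx = Σx² − (Σx)²/n = 5137 − 4988.166667 = 148.833333
Sxy = Σxy − (Σx)(Σy)/n = 2521.6 − 2416.233333 = 105.366667
b = Sxy/Sxx = 105.366667/148.833333 = 0.707951
a = ȳ − b·x̄ = 13.966667 − 0.707951·28.833333 = -6.445913
ŷ(34) = -6.445913 + 0.707951·34 = 17.624412
residual = y − ŷ = 17.6 − 17.624412 = -0.024412

-0.024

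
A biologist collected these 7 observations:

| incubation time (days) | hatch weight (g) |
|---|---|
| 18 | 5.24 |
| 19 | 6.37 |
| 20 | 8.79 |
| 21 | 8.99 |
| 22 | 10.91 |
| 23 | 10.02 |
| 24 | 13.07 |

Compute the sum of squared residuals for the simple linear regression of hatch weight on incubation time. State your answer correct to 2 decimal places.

3.65

n = 7, Σx = 147, Σy = 63.39, Σxy = 1364.1, Σx² = 3115, Σy² = 616.3721
Sxx = Σx² − (Σx)²/n = 3115 − 3087 = 28
Sxy = Σxy − (Σx)(Σy)/n = 1364.1 − 1331.19 = 32.91
Syy = Σy² − (Σy)²/n = 616.3721 − 574.041729 = 42.330371
b = Sxy/Sxx = 32.91/28 = 1.175357
SSE = Syy − b·Sxy = 42.330371 − 1.175357·32.91 = 3.649368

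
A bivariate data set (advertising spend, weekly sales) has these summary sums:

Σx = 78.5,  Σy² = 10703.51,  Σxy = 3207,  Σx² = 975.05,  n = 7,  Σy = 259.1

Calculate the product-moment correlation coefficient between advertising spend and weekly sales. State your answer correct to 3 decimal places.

0.928

Sxx = Σx² − (Σx)²/n = 975.05 − 880.321429 = 94.728571
Sxy = Σxy − (Σx)(Σy)/n = 3207 − 2905.621429 = 301.378571
Syy = Σy² − (Σy)²/n = 10703.51 − 9590.401429 = 1113.108571
r = Sxy/√(Sxx·Syy) = 301.378571/√(105443.184816) = 301.378571/324.720164 = 0.928118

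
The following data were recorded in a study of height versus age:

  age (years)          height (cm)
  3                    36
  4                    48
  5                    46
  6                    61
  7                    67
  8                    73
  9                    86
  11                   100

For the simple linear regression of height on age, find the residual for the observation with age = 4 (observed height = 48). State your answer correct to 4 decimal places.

n = 8, Σx = 53, Σy = 517, Σxy = 3823, Σx² = 401
Sxx = Σx² − (Σx)²/n = 401 − 351.125 = 49.875
Sxy = Σxy − (Σx)(Σy)/n = 3823 − 3425.125 = 397.875
b = Sxy/Sxx = 397.875/49.875 = 7.977444
a = ȳ − b·x̄ = 64.625 − 7.977444·6.625 = 11.774436
ŷ(4) = 11.774436 + 7.977444·4 = 43.684211
residual = y − ŷ = 48 − 43.684211 = 4.315789

4.3158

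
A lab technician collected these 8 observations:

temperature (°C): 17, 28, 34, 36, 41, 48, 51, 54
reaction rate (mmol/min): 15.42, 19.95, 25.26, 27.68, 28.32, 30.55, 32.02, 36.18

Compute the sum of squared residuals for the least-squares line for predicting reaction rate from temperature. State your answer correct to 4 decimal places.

12.1722

n = 8, Σx = 309, Σy = 215.38, Σxy = 8890.32, Σx² = 13027, Σy² = 6109.6266
Sxx = Σx² − (Σx)²/n = 13027 − 11935.125 = 1091.875
Sxy = Σxy − (Σx)(Σy)/n = 8890.32 − 8319.0525 = 571.2675
Syy = Σy² − (Σy)²/n = 6109.6266 − 5798.56805 = 311.05855
b = Sxy/Sxx = 571.2675/1091.875 = 0.523199
SSE = Syy − b·Sxy = 311.05855 − 0.523199·571.2675 = 12.172179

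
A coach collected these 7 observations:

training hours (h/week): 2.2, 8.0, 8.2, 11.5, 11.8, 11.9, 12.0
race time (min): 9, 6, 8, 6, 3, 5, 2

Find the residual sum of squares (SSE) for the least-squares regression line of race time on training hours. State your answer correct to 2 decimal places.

n = 7, Σx = 65.6, Σy = 39, Σxy = 321.3, Σx² = 693.18, Σy² = 255
Sxx = Σx² − (Σx)²/n = 693.18 − 614.765714 = 78.414286
Sxy = Σxy − (Σx)(Σy)/n = 321.3 − 365.485714 = -44.185714
Syy = Σy² − (Σy)²/n = 255 − 217.285714 = 37.714286
b = Sxy/Sxx = -44.185714/78.414286 = -0.563491
SSE = Syy − b·Sxy = 37.714286 − (-0.563491)·(-44.185714) = 12.816050

12.82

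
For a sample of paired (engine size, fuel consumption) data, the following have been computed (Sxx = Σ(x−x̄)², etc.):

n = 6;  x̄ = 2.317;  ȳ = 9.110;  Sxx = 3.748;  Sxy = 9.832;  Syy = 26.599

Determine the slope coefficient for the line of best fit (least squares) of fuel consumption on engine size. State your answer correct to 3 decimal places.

b = Sxy/Sxx = 9.832/3.748 = 2.623266

2.623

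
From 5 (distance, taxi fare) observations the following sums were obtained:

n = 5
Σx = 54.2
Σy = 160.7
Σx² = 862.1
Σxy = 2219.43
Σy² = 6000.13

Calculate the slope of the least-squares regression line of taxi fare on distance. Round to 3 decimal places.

1.739

Sxx = Σx² − (Σx)²/n = 862.1 − 587.528 = 274.572
Sxy = Σxy − (Σx)(Σy)/n = 2219.43 − 1741.988 = 477.442
b = Sxy/Sxx = 477.442/274.572 = 1.738859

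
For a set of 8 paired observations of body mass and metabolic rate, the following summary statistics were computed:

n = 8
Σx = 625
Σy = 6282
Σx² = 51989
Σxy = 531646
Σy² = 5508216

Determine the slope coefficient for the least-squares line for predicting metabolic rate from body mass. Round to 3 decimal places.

12.928

Sxx = Σx² − (Σx)²/n = 51989 − 48828.125 = 3160.875
Sxy = Σxy − (Σx)(Σy)/n = 531646 − 490781.25 = 40864.75
b = Sxy/Sxx = 40864.75/3160.875 = 12.928303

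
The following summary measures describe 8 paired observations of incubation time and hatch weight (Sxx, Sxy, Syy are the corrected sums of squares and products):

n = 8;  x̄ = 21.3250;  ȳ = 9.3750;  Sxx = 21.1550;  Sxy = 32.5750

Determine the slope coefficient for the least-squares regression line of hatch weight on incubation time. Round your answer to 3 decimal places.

1.540

b = Sxy/Sxx = 32.575/21.155 = 1.539825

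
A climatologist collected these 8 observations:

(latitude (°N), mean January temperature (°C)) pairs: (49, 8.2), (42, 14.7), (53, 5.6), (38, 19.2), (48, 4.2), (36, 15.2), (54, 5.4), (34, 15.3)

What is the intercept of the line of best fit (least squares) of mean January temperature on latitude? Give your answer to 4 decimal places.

n = 8, Σx = 354, Σy = 87.8, Σxy = 3606.2, Σx² = 16090
Sxx = Σx² − (Σx)²/n = 16090 − 15664.5 = 425.5
Sxy = Σxy − (Σx)(Σy)/n = 3606.2 − 3885.15 = -278.95
b = Sxy/Sxx = -278.95/425.5 = -0.655582
a = ȳ − b·x̄ = 10.975 − (-0.655582)·44.25 = 39.984489

39.9845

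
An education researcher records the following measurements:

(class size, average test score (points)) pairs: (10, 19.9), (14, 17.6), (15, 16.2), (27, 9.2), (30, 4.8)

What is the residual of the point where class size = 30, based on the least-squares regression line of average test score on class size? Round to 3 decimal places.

-1.029

n = 5, Σx = 96, Σy = 67.7, Σxy = 1080.8, Σx² = 2150
Sxx = Σx² − (Σx)²/n = 2150 − 1843.2 = 306.8
Sxy = Σxy − (Σx)(Σy)/n = 1080.8 − 1299.84 = -219.04
b = Sxy/Sxx = -219.04/306.8 = -0.713950
a = ȳ − b·x̄ = 13.54 − (-0.713950)·19.2 = 27.247849
ŷ(30) = 27.247849 + (-0.713950)·30 = 5.829335
residual = y − ŷ = 4.8 − 5.829335 = -1.029335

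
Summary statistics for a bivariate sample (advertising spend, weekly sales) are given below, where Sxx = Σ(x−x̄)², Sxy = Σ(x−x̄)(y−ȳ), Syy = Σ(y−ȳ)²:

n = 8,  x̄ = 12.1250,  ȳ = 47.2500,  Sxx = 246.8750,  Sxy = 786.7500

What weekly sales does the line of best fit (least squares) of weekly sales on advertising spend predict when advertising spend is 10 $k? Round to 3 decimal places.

40.478

b = Sxy/Sxx = 786.75/246.875 = 3.186835
a = ȳ − b·x̄ = 47.25 − 3.186835·12.125 = 8.609620
ŷ(10) = a + b·10 = 8.609620 + 3.186835·10 = 40.477975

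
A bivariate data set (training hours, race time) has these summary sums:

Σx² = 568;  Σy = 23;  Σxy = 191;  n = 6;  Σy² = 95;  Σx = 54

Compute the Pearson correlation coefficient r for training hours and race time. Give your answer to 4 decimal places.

Sxx = Σx² − (Σx)²/n = 568 − 486 = 82
Sxy = Σxy − (Σx)(Σy)/n = 191 − 207 = -16
Syy = Σy² − (Σy)²/n = 95 − 88.166667 = 6.833333
r = Sxy/√(Sxx·Syy) = -16/√(560.333333) = -16/23.671361 = -0.675922

-0.6759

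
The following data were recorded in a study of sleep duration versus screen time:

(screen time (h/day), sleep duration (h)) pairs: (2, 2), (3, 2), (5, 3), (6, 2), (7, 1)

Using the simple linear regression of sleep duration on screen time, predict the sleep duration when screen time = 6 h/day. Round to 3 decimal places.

1.837

n = 5, Σx = 23, Σy = 10, Σxy = 44, Σx² = 123
Sxx = Σx² − (Σx)²/n = 123 − 105.8 = 17.2
Sxy = Σxy − (Σx)(Σy)/n = 44 − 46 = -2
b = Sxy/Sxx = -2/17.2 = -0.116279
a = ȳ − b·x̄ = 2 − (-0.116279)·4.6 = 2.534884
ŷ(6) = a + b·6 = 2.534884 + (-0.116279)·6 = 1.837209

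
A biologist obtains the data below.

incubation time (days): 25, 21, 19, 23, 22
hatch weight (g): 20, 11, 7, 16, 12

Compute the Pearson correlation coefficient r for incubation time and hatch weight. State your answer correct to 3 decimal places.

n = 5, Σx = 110, Σy = 66, Σxy = 1496, Σx² = 2440, Σy² = 970
Sxx = Σx² − (Σx)²/n = 2440 − 2420 = 20
Sxy = Σxy − (Σx)(Σy)/n = 1496 − 1452 = 44
Syy = Σy² − (Σy)²/n = 970 − 871.2 = 98.8
r = Sxy/√(Sxx·Syy) = 44/√(1976) = 44/44.452222 = 0.989827

0.990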